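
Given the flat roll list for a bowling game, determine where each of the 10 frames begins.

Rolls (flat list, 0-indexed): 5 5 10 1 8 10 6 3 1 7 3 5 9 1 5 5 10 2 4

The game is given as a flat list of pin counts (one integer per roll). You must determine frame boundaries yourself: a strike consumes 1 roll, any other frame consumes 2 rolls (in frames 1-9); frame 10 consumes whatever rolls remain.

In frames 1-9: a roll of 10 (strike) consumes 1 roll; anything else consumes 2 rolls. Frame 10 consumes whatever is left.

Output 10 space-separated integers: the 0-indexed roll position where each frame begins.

Frame 1 starts at roll index 0: rolls=5,5 (sum=10), consumes 2 rolls
Frame 2 starts at roll index 2: roll=10 (strike), consumes 1 roll
Frame 3 starts at roll index 3: rolls=1,8 (sum=9), consumes 2 rolls
Frame 4 starts at roll index 5: roll=10 (strike), consumes 1 roll
Frame 5 starts at roll index 6: rolls=6,3 (sum=9), consumes 2 rolls
Frame 6 starts at roll index 8: rolls=1,7 (sum=8), consumes 2 rolls
Frame 7 starts at roll index 10: rolls=3,5 (sum=8), consumes 2 rolls
Frame 8 starts at roll index 12: rolls=9,1 (sum=10), consumes 2 rolls
Frame 9 starts at roll index 14: rolls=5,5 (sum=10), consumes 2 rolls
Frame 10 starts at roll index 16: 3 remaining rolls

Answer: 0 2 3 5 6 8 10 12 14 16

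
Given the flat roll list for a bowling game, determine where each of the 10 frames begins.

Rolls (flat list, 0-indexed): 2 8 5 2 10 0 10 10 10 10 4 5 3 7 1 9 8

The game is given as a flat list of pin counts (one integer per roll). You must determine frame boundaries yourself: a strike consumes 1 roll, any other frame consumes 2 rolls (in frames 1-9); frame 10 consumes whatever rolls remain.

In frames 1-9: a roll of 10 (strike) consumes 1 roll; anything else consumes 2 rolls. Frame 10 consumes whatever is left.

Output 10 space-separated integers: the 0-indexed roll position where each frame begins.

Answer: 0 2 4 5 7 8 9 10 12 14

Derivation:
Frame 1 starts at roll index 0: rolls=2,8 (sum=10), consumes 2 rolls
Frame 2 starts at roll index 2: rolls=5,2 (sum=7), consumes 2 rolls
Frame 3 starts at roll index 4: roll=10 (strike), consumes 1 roll
Frame 4 starts at roll index 5: rolls=0,10 (sum=10), consumes 2 rolls
Frame 5 starts at roll index 7: roll=10 (strike), consumes 1 roll
Frame 6 starts at roll index 8: roll=10 (strike), consumes 1 roll
Frame 7 starts at roll index 9: roll=10 (strike), consumes 1 roll
Frame 8 starts at roll index 10: rolls=4,5 (sum=9), consumes 2 rolls
Frame 9 starts at roll index 12: rolls=3,7 (sum=10), consumes 2 rolls
Frame 10 starts at roll index 14: 3 remaining rolls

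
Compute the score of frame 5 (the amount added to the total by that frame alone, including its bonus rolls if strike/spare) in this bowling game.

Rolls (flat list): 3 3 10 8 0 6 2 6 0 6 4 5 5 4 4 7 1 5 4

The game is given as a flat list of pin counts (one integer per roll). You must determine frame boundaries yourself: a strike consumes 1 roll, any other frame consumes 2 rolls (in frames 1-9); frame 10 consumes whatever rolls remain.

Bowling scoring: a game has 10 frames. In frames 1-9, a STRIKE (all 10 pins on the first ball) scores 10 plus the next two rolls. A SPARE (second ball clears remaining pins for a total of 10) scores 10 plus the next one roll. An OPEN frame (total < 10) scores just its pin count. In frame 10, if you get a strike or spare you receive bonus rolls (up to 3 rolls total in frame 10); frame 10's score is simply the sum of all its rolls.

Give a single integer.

Answer: 6

Derivation:
Frame 1: OPEN (3+3=6). Cumulative: 6
Frame 2: STRIKE. 10 + next two rolls (8+0) = 18. Cumulative: 24
Frame 3: OPEN (8+0=8). Cumulative: 32
Frame 4: OPEN (6+2=8). Cumulative: 40
Frame 5: OPEN (6+0=6). Cumulative: 46
Frame 6: SPARE (6+4=10). 10 + next roll (5) = 15. Cumulative: 61
Frame 7: SPARE (5+5=10). 10 + next roll (4) = 14. Cumulative: 75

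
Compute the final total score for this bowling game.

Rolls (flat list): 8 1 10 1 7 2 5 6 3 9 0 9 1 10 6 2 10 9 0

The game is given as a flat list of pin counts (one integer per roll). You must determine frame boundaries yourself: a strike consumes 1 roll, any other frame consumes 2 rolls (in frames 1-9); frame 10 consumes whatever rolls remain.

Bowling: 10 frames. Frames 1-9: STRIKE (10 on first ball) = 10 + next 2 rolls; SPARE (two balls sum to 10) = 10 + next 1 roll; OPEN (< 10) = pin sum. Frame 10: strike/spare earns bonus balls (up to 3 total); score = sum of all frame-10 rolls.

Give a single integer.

Frame 1: OPEN (8+1=9). Cumulative: 9
Frame 2: STRIKE. 10 + next two rolls (1+7) = 18. Cumulative: 27
Frame 3: OPEN (1+7=8). Cumulative: 35
Frame 4: OPEN (2+5=7). Cumulative: 42
Frame 5: OPEN (6+3=9). Cumulative: 51
Frame 6: OPEN (9+0=9). Cumulative: 60
Frame 7: SPARE (9+1=10). 10 + next roll (10) = 20. Cumulative: 80
Frame 8: STRIKE. 10 + next two rolls (6+2) = 18. Cumulative: 98
Frame 9: OPEN (6+2=8). Cumulative: 106
Frame 10: STRIKE. Sum of all frame-10 rolls (10+9+0) = 19. Cumulative: 125

Answer: 125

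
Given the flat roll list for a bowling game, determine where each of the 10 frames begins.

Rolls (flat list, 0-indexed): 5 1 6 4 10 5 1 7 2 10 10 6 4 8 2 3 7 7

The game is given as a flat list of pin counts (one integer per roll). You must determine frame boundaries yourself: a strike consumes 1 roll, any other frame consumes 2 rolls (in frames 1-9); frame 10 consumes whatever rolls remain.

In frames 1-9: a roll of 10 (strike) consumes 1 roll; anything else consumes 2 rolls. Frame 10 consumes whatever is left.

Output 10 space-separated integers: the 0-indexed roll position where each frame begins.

Answer: 0 2 4 5 7 9 10 11 13 15

Derivation:
Frame 1 starts at roll index 0: rolls=5,1 (sum=6), consumes 2 rolls
Frame 2 starts at roll index 2: rolls=6,4 (sum=10), consumes 2 rolls
Frame 3 starts at roll index 4: roll=10 (strike), consumes 1 roll
Frame 4 starts at roll index 5: rolls=5,1 (sum=6), consumes 2 rolls
Frame 5 starts at roll index 7: rolls=7,2 (sum=9), consumes 2 rolls
Frame 6 starts at roll index 9: roll=10 (strike), consumes 1 roll
Frame 7 starts at roll index 10: roll=10 (strike), consumes 1 roll
Frame 8 starts at roll index 11: rolls=6,4 (sum=10), consumes 2 rolls
Frame 9 starts at roll index 13: rolls=8,2 (sum=10), consumes 2 rolls
Frame 10 starts at roll index 15: 3 remaining rolls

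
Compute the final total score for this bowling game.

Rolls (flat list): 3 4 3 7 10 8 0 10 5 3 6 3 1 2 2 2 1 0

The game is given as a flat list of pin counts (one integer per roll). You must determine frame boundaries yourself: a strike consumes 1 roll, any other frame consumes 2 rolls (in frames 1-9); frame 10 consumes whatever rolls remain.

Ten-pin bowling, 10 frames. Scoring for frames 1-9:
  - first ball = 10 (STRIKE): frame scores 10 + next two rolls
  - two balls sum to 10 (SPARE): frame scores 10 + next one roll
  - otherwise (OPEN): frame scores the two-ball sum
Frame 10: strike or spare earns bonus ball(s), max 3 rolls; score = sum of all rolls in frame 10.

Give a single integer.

Answer: 96

Derivation:
Frame 1: OPEN (3+4=7). Cumulative: 7
Frame 2: SPARE (3+7=10). 10 + next roll (10) = 20. Cumulative: 27
Frame 3: STRIKE. 10 + next two rolls (8+0) = 18. Cumulative: 45
Frame 4: OPEN (8+0=8). Cumulative: 53
Frame 5: STRIKE. 10 + next two rolls (5+3) = 18. Cumulative: 71
Frame 6: OPEN (5+3=8). Cumulative: 79
Frame 7: OPEN (6+3=9). Cumulative: 88
Frame 8: OPEN (1+2=3). Cumulative: 91
Frame 9: OPEN (2+2=4). Cumulative: 95
Frame 10: OPEN. Sum of all frame-10 rolls (1+0) = 1. Cumulative: 96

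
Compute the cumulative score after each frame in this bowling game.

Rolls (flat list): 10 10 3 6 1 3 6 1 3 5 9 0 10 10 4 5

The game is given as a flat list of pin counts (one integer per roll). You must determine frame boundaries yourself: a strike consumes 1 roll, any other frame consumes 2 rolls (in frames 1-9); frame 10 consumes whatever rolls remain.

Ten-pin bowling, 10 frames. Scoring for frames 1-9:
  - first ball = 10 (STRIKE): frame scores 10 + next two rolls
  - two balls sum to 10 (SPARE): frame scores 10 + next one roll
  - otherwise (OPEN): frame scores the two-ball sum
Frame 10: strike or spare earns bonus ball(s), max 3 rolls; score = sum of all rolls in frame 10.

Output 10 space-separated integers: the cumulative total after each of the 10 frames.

Frame 1: STRIKE. 10 + next two rolls (10+3) = 23. Cumulative: 23
Frame 2: STRIKE. 10 + next two rolls (3+6) = 19. Cumulative: 42
Frame 3: OPEN (3+6=9). Cumulative: 51
Frame 4: OPEN (1+3=4). Cumulative: 55
Frame 5: OPEN (6+1=7). Cumulative: 62
Frame 6: OPEN (3+5=8). Cumulative: 70
Frame 7: OPEN (9+0=9). Cumulative: 79
Frame 8: STRIKE. 10 + next two rolls (10+4) = 24. Cumulative: 103
Frame 9: STRIKE. 10 + next two rolls (4+5) = 19. Cumulative: 122
Frame 10: OPEN. Sum of all frame-10 rolls (4+5) = 9. Cumulative: 131

Answer: 23 42 51 55 62 70 79 103 122 131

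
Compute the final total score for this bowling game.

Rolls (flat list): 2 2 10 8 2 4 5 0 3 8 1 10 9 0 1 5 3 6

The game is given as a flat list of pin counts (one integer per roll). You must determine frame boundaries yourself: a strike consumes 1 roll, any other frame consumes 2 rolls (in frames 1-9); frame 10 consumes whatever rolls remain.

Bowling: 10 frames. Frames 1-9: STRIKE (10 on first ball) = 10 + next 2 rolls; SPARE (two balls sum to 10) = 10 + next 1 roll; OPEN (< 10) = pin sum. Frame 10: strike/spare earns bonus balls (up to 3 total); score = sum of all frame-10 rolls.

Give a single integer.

Answer: 102

Derivation:
Frame 1: OPEN (2+2=4). Cumulative: 4
Frame 2: STRIKE. 10 + next two rolls (8+2) = 20. Cumulative: 24
Frame 3: SPARE (8+2=10). 10 + next roll (4) = 14. Cumulative: 38
Frame 4: OPEN (4+5=9). Cumulative: 47
Frame 5: OPEN (0+3=3). Cumulative: 50
Frame 6: OPEN (8+1=9). Cumulative: 59
Frame 7: STRIKE. 10 + next two rolls (9+0) = 19. Cumulative: 78
Frame 8: OPEN (9+0=9). Cumulative: 87
Frame 9: OPEN (1+5=6). Cumulative: 93
Frame 10: OPEN. Sum of all frame-10 rolls (3+6) = 9. Cumulative: 102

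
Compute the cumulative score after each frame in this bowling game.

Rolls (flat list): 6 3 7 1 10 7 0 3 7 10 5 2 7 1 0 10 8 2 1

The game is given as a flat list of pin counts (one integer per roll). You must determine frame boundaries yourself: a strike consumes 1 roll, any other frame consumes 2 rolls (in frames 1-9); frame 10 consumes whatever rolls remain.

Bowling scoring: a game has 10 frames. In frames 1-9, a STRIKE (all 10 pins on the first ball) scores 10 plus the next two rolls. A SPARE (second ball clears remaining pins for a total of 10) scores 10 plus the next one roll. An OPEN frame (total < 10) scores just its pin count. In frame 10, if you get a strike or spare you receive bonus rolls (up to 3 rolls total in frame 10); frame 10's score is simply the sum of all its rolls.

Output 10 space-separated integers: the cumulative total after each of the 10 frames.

Answer: 9 17 34 41 61 78 85 93 111 122

Derivation:
Frame 1: OPEN (6+3=9). Cumulative: 9
Frame 2: OPEN (7+1=8). Cumulative: 17
Frame 3: STRIKE. 10 + next two rolls (7+0) = 17. Cumulative: 34
Frame 4: OPEN (7+0=7). Cumulative: 41
Frame 5: SPARE (3+7=10). 10 + next roll (10) = 20. Cumulative: 61
Frame 6: STRIKE. 10 + next two rolls (5+2) = 17. Cumulative: 78
Frame 7: OPEN (5+2=7). Cumulative: 85
Frame 8: OPEN (7+1=8). Cumulative: 93
Frame 9: SPARE (0+10=10). 10 + next roll (8) = 18. Cumulative: 111
Frame 10: SPARE. Sum of all frame-10 rolls (8+2+1) = 11. Cumulative: 122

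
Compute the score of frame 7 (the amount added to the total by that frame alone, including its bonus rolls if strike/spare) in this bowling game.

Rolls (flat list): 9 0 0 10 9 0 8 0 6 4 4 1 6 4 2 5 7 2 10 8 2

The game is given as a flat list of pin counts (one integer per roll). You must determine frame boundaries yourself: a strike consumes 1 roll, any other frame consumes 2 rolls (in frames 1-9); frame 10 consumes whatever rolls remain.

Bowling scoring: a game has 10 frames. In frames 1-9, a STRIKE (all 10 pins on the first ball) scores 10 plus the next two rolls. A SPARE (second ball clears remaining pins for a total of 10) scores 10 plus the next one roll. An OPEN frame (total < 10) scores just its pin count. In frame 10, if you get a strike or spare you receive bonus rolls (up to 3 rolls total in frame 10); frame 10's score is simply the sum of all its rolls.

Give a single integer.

Frame 1: OPEN (9+0=9). Cumulative: 9
Frame 2: SPARE (0+10=10). 10 + next roll (9) = 19. Cumulative: 28
Frame 3: OPEN (9+0=9). Cumulative: 37
Frame 4: OPEN (8+0=8). Cumulative: 45
Frame 5: SPARE (6+4=10). 10 + next roll (4) = 14. Cumulative: 59
Frame 6: OPEN (4+1=5). Cumulative: 64
Frame 7: SPARE (6+4=10). 10 + next roll (2) = 12. Cumulative: 76
Frame 8: OPEN (2+5=7). Cumulative: 83
Frame 9: OPEN (7+2=9). Cumulative: 92

Answer: 12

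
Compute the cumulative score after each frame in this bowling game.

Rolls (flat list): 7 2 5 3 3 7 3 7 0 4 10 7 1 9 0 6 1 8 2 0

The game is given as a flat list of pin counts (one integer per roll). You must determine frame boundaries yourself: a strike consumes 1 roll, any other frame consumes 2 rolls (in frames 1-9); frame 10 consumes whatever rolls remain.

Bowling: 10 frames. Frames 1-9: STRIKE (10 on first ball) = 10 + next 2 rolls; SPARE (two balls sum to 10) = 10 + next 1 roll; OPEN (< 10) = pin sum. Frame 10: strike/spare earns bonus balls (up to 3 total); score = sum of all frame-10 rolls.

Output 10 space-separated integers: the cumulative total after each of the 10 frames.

Answer: 9 17 30 40 44 62 70 79 86 96

Derivation:
Frame 1: OPEN (7+2=9). Cumulative: 9
Frame 2: OPEN (5+3=8). Cumulative: 17
Frame 3: SPARE (3+7=10). 10 + next roll (3) = 13. Cumulative: 30
Frame 4: SPARE (3+7=10). 10 + next roll (0) = 10. Cumulative: 40
Frame 5: OPEN (0+4=4). Cumulative: 44
Frame 6: STRIKE. 10 + next two rolls (7+1) = 18. Cumulative: 62
Frame 7: OPEN (7+1=8). Cumulative: 70
Frame 8: OPEN (9+0=9). Cumulative: 79
Frame 9: OPEN (6+1=7). Cumulative: 86
Frame 10: SPARE. Sum of all frame-10 rolls (8+2+0) = 10. Cumulative: 96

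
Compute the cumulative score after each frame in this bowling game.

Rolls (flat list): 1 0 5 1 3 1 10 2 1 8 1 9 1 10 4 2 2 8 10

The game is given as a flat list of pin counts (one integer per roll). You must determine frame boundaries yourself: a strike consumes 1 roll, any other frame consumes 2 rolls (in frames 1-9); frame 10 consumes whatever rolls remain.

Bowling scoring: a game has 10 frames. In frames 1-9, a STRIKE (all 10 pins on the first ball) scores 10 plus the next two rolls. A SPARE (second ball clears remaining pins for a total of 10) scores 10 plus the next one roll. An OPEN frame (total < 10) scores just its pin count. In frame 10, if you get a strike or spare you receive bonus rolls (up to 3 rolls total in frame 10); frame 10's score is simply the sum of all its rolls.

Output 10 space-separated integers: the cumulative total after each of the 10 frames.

Frame 1: OPEN (1+0=1). Cumulative: 1
Frame 2: OPEN (5+1=6). Cumulative: 7
Frame 3: OPEN (3+1=4). Cumulative: 11
Frame 4: STRIKE. 10 + next two rolls (2+1) = 13. Cumulative: 24
Frame 5: OPEN (2+1=3). Cumulative: 27
Frame 6: OPEN (8+1=9). Cumulative: 36
Frame 7: SPARE (9+1=10). 10 + next roll (10) = 20. Cumulative: 56
Frame 8: STRIKE. 10 + next two rolls (4+2) = 16. Cumulative: 72
Frame 9: OPEN (4+2=6). Cumulative: 78
Frame 10: SPARE. Sum of all frame-10 rolls (2+8+10) = 20. Cumulative: 98

Answer: 1 7 11 24 27 36 56 72 78 98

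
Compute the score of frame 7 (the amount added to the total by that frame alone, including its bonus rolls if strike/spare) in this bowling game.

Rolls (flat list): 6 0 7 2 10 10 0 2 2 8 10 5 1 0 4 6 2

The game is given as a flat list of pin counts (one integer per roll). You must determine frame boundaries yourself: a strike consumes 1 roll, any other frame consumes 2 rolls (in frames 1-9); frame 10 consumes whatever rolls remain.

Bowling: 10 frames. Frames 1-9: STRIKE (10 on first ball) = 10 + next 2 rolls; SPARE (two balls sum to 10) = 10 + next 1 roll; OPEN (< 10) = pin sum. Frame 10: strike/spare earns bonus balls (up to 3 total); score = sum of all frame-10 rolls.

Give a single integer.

Frame 1: OPEN (6+0=6). Cumulative: 6
Frame 2: OPEN (7+2=9). Cumulative: 15
Frame 3: STRIKE. 10 + next two rolls (10+0) = 20. Cumulative: 35
Frame 4: STRIKE. 10 + next two rolls (0+2) = 12. Cumulative: 47
Frame 5: OPEN (0+2=2). Cumulative: 49
Frame 6: SPARE (2+8=10). 10 + next roll (10) = 20. Cumulative: 69
Frame 7: STRIKE. 10 + next two rolls (5+1) = 16. Cumulative: 85
Frame 8: OPEN (5+1=6). Cumulative: 91
Frame 9: OPEN (0+4=4). Cumulative: 95

Answer: 16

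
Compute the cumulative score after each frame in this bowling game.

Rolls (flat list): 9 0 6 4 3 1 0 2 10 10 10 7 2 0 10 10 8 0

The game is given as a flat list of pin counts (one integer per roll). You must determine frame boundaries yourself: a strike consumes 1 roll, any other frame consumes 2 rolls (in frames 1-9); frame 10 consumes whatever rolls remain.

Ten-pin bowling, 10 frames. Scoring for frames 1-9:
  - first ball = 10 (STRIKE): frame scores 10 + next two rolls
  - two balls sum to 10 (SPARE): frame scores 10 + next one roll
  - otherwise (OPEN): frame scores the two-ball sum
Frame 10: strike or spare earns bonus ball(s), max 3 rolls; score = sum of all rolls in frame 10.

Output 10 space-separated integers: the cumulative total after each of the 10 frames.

Answer: 9 22 26 28 58 85 104 113 133 151

Derivation:
Frame 1: OPEN (9+0=9). Cumulative: 9
Frame 2: SPARE (6+4=10). 10 + next roll (3) = 13. Cumulative: 22
Frame 3: OPEN (3+1=4). Cumulative: 26
Frame 4: OPEN (0+2=2). Cumulative: 28
Frame 5: STRIKE. 10 + next two rolls (10+10) = 30. Cumulative: 58
Frame 6: STRIKE. 10 + next two rolls (10+7) = 27. Cumulative: 85
Frame 7: STRIKE. 10 + next two rolls (7+2) = 19. Cumulative: 104
Frame 8: OPEN (7+2=9). Cumulative: 113
Frame 9: SPARE (0+10=10). 10 + next roll (10) = 20. Cumulative: 133
Frame 10: STRIKE. Sum of all frame-10 rolls (10+8+0) = 18. Cumulative: 151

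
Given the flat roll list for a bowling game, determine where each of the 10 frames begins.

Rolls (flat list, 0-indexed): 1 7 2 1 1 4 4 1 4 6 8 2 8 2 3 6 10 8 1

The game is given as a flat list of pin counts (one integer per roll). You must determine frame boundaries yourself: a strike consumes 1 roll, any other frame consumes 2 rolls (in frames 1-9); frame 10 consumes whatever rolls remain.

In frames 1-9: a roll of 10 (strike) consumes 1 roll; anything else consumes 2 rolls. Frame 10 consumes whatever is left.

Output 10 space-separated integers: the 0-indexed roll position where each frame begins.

Frame 1 starts at roll index 0: rolls=1,7 (sum=8), consumes 2 rolls
Frame 2 starts at roll index 2: rolls=2,1 (sum=3), consumes 2 rolls
Frame 3 starts at roll index 4: rolls=1,4 (sum=5), consumes 2 rolls
Frame 4 starts at roll index 6: rolls=4,1 (sum=5), consumes 2 rolls
Frame 5 starts at roll index 8: rolls=4,6 (sum=10), consumes 2 rolls
Frame 6 starts at roll index 10: rolls=8,2 (sum=10), consumes 2 rolls
Frame 7 starts at roll index 12: rolls=8,2 (sum=10), consumes 2 rolls
Frame 8 starts at roll index 14: rolls=3,6 (sum=9), consumes 2 rolls
Frame 9 starts at roll index 16: roll=10 (strike), consumes 1 roll
Frame 10 starts at roll index 17: 2 remaining rolls

Answer: 0 2 4 6 8 10 12 14 16 17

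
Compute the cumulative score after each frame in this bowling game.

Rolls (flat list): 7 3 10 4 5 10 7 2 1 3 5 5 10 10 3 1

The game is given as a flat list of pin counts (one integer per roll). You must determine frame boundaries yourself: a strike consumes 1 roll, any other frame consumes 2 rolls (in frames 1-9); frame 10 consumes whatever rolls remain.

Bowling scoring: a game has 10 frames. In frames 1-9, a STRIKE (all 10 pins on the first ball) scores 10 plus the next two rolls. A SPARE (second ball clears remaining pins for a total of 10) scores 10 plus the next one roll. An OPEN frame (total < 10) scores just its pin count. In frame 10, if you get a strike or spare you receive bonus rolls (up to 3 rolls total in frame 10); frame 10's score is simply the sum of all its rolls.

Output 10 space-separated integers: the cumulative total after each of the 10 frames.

Frame 1: SPARE (7+3=10). 10 + next roll (10) = 20. Cumulative: 20
Frame 2: STRIKE. 10 + next two rolls (4+5) = 19. Cumulative: 39
Frame 3: OPEN (4+5=9). Cumulative: 48
Frame 4: STRIKE. 10 + next two rolls (7+2) = 19. Cumulative: 67
Frame 5: OPEN (7+2=9). Cumulative: 76
Frame 6: OPEN (1+3=4). Cumulative: 80
Frame 7: SPARE (5+5=10). 10 + next roll (10) = 20. Cumulative: 100
Frame 8: STRIKE. 10 + next two rolls (10+3) = 23. Cumulative: 123
Frame 9: STRIKE. 10 + next two rolls (3+1) = 14. Cumulative: 137
Frame 10: OPEN. Sum of all frame-10 rolls (3+1) = 4. Cumulative: 141

Answer: 20 39 48 67 76 80 100 123 137 141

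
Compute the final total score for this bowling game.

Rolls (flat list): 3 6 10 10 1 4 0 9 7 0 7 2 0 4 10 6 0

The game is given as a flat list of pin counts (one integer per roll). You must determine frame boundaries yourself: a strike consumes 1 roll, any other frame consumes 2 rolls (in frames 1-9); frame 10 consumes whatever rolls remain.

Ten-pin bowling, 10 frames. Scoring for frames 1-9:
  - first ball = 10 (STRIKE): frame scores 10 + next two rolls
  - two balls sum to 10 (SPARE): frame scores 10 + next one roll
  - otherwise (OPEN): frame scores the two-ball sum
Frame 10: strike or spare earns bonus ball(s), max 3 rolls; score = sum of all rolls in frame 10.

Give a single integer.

Frame 1: OPEN (3+6=9). Cumulative: 9
Frame 2: STRIKE. 10 + next two rolls (10+1) = 21. Cumulative: 30
Frame 3: STRIKE. 10 + next two rolls (1+4) = 15. Cumulative: 45
Frame 4: OPEN (1+4=5). Cumulative: 50
Frame 5: OPEN (0+9=9). Cumulative: 59
Frame 6: OPEN (7+0=7). Cumulative: 66
Frame 7: OPEN (7+2=9). Cumulative: 75
Frame 8: OPEN (0+4=4). Cumulative: 79
Frame 9: STRIKE. 10 + next two rolls (6+0) = 16. Cumulative: 95
Frame 10: OPEN. Sum of all frame-10 rolls (6+0) = 6. Cumulative: 101

Answer: 101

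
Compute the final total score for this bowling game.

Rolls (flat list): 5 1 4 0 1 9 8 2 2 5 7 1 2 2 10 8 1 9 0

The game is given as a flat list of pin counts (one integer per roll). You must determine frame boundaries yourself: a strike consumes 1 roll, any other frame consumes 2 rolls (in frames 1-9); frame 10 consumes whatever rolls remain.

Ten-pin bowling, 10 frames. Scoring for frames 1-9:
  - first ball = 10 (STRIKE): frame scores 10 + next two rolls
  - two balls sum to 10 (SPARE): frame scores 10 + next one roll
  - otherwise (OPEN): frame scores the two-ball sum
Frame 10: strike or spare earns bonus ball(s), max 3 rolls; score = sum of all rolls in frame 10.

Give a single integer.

Answer: 96

Derivation:
Frame 1: OPEN (5+1=6). Cumulative: 6
Frame 2: OPEN (4+0=4). Cumulative: 10
Frame 3: SPARE (1+9=10). 10 + next roll (8) = 18. Cumulative: 28
Frame 4: SPARE (8+2=10). 10 + next roll (2) = 12. Cumulative: 40
Frame 5: OPEN (2+5=7). Cumulative: 47
Frame 6: OPEN (7+1=8). Cumulative: 55
Frame 7: OPEN (2+2=4). Cumulative: 59
Frame 8: STRIKE. 10 + next two rolls (8+1) = 19. Cumulative: 78
Frame 9: OPEN (8+1=9). Cumulative: 87
Frame 10: OPEN. Sum of all frame-10 rolls (9+0) = 9. Cumulative: 96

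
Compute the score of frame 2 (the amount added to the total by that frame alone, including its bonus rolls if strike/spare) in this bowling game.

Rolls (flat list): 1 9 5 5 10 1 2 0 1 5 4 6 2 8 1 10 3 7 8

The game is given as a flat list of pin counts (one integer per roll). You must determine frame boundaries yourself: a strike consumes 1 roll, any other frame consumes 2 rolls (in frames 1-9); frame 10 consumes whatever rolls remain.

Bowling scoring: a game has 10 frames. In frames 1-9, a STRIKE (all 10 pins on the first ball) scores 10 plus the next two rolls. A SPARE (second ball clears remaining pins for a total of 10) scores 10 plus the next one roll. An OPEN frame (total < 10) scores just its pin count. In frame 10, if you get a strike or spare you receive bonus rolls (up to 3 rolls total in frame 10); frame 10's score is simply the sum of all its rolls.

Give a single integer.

Answer: 20

Derivation:
Frame 1: SPARE (1+9=10). 10 + next roll (5) = 15. Cumulative: 15
Frame 2: SPARE (5+5=10). 10 + next roll (10) = 20. Cumulative: 35
Frame 3: STRIKE. 10 + next two rolls (1+2) = 13. Cumulative: 48
Frame 4: OPEN (1+2=3). Cumulative: 51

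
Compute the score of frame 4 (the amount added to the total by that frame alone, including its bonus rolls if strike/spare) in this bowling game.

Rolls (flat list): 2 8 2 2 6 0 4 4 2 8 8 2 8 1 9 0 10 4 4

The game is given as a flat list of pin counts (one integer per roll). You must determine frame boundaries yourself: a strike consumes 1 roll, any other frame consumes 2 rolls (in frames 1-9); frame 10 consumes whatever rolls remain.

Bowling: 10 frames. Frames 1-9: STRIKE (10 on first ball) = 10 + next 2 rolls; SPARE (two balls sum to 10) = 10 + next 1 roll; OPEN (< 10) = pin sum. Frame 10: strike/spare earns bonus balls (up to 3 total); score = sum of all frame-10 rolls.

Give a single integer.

Frame 1: SPARE (2+8=10). 10 + next roll (2) = 12. Cumulative: 12
Frame 2: OPEN (2+2=4). Cumulative: 16
Frame 3: OPEN (6+0=6). Cumulative: 22
Frame 4: OPEN (4+4=8). Cumulative: 30
Frame 5: SPARE (2+8=10). 10 + next roll (8) = 18. Cumulative: 48
Frame 6: SPARE (8+2=10). 10 + next roll (8) = 18. Cumulative: 66

Answer: 8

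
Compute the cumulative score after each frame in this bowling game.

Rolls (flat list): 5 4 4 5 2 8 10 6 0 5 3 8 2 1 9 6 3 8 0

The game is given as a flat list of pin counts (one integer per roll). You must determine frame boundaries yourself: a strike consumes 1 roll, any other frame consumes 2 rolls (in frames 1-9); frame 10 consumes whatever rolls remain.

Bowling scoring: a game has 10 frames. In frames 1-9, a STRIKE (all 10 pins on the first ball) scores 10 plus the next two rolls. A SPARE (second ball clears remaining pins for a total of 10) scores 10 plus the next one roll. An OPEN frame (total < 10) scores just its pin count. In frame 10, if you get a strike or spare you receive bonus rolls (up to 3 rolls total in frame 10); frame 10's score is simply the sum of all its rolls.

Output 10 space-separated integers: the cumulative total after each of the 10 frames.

Answer: 9 18 38 54 60 68 79 95 104 112

Derivation:
Frame 1: OPEN (5+4=9). Cumulative: 9
Frame 2: OPEN (4+5=9). Cumulative: 18
Frame 3: SPARE (2+8=10). 10 + next roll (10) = 20. Cumulative: 38
Frame 4: STRIKE. 10 + next two rolls (6+0) = 16. Cumulative: 54
Frame 5: OPEN (6+0=6). Cumulative: 60
Frame 6: OPEN (5+3=8). Cumulative: 68
Frame 7: SPARE (8+2=10). 10 + next roll (1) = 11. Cumulative: 79
Frame 8: SPARE (1+9=10). 10 + next roll (6) = 16. Cumulative: 95
Frame 9: OPEN (6+3=9). Cumulative: 104
Frame 10: OPEN. Sum of all frame-10 rolls (8+0) = 8. Cumulative: 112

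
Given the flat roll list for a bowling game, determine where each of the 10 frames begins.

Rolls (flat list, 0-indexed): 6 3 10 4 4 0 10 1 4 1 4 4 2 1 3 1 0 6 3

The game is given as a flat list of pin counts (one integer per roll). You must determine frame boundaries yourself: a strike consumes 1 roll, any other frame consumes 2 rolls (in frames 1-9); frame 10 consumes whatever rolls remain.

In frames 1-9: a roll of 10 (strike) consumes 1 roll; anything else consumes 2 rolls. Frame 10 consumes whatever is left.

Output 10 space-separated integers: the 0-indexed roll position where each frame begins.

Answer: 0 2 3 5 7 9 11 13 15 17

Derivation:
Frame 1 starts at roll index 0: rolls=6,3 (sum=9), consumes 2 rolls
Frame 2 starts at roll index 2: roll=10 (strike), consumes 1 roll
Frame 3 starts at roll index 3: rolls=4,4 (sum=8), consumes 2 rolls
Frame 4 starts at roll index 5: rolls=0,10 (sum=10), consumes 2 rolls
Frame 5 starts at roll index 7: rolls=1,4 (sum=5), consumes 2 rolls
Frame 6 starts at roll index 9: rolls=1,4 (sum=5), consumes 2 rolls
Frame 7 starts at roll index 11: rolls=4,2 (sum=6), consumes 2 rolls
Frame 8 starts at roll index 13: rolls=1,3 (sum=4), consumes 2 rolls
Frame 9 starts at roll index 15: rolls=1,0 (sum=1), consumes 2 rolls
Frame 10 starts at roll index 17: 2 remaining rolls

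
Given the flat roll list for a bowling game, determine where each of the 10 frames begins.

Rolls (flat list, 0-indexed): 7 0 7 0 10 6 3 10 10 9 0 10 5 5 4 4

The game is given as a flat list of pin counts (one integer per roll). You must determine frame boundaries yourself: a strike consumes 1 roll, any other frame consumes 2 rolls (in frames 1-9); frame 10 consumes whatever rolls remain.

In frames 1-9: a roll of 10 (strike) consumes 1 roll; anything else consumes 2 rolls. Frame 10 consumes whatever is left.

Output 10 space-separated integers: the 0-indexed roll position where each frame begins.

Frame 1 starts at roll index 0: rolls=7,0 (sum=7), consumes 2 rolls
Frame 2 starts at roll index 2: rolls=7,0 (sum=7), consumes 2 rolls
Frame 3 starts at roll index 4: roll=10 (strike), consumes 1 roll
Frame 4 starts at roll index 5: rolls=6,3 (sum=9), consumes 2 rolls
Frame 5 starts at roll index 7: roll=10 (strike), consumes 1 roll
Frame 6 starts at roll index 8: roll=10 (strike), consumes 1 roll
Frame 7 starts at roll index 9: rolls=9,0 (sum=9), consumes 2 rolls
Frame 8 starts at roll index 11: roll=10 (strike), consumes 1 roll
Frame 9 starts at roll index 12: rolls=5,5 (sum=10), consumes 2 rolls
Frame 10 starts at roll index 14: 2 remaining rolls

Answer: 0 2 4 5 7 8 9 11 12 14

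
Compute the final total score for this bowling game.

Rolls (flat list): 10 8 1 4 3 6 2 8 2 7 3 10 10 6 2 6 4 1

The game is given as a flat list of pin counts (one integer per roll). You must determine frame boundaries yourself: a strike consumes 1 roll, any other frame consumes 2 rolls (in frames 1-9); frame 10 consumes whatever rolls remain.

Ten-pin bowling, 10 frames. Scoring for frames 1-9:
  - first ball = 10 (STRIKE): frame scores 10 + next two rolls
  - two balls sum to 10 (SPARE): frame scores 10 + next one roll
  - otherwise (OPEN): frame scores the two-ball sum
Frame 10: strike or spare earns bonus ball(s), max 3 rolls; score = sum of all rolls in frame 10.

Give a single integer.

Frame 1: STRIKE. 10 + next two rolls (8+1) = 19. Cumulative: 19
Frame 2: OPEN (8+1=9). Cumulative: 28
Frame 3: OPEN (4+3=7). Cumulative: 35
Frame 4: OPEN (6+2=8). Cumulative: 43
Frame 5: SPARE (8+2=10). 10 + next roll (7) = 17. Cumulative: 60
Frame 6: SPARE (7+3=10). 10 + next roll (10) = 20. Cumulative: 80
Frame 7: STRIKE. 10 + next two rolls (10+6) = 26. Cumulative: 106
Frame 8: STRIKE. 10 + next two rolls (6+2) = 18. Cumulative: 124
Frame 9: OPEN (6+2=8). Cumulative: 132
Frame 10: SPARE. Sum of all frame-10 rolls (6+4+1) = 11. Cumulative: 143

Answer: 143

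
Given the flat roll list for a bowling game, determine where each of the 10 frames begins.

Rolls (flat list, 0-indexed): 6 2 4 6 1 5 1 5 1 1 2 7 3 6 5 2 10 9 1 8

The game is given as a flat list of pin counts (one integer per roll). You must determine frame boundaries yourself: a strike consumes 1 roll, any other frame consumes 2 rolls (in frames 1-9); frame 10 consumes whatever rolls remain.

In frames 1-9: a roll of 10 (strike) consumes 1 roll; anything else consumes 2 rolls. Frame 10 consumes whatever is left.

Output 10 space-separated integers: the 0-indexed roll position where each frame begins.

Frame 1 starts at roll index 0: rolls=6,2 (sum=8), consumes 2 rolls
Frame 2 starts at roll index 2: rolls=4,6 (sum=10), consumes 2 rolls
Frame 3 starts at roll index 4: rolls=1,5 (sum=6), consumes 2 rolls
Frame 4 starts at roll index 6: rolls=1,5 (sum=6), consumes 2 rolls
Frame 5 starts at roll index 8: rolls=1,1 (sum=2), consumes 2 rolls
Frame 6 starts at roll index 10: rolls=2,7 (sum=9), consumes 2 rolls
Frame 7 starts at roll index 12: rolls=3,6 (sum=9), consumes 2 rolls
Frame 8 starts at roll index 14: rolls=5,2 (sum=7), consumes 2 rolls
Frame 9 starts at roll index 16: roll=10 (strike), consumes 1 roll
Frame 10 starts at roll index 17: 3 remaining rolls

Answer: 0 2 4 6 8 10 12 14 16 17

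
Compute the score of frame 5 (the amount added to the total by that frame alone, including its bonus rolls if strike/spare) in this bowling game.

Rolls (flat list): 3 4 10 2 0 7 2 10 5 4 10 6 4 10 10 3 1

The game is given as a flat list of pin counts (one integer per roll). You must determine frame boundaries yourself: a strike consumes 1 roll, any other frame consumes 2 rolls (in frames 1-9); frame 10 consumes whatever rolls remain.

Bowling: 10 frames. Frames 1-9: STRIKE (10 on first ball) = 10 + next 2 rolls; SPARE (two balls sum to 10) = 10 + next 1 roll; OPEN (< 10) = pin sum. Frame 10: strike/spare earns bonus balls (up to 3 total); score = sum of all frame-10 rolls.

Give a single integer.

Answer: 19

Derivation:
Frame 1: OPEN (3+4=7). Cumulative: 7
Frame 2: STRIKE. 10 + next two rolls (2+0) = 12. Cumulative: 19
Frame 3: OPEN (2+0=2). Cumulative: 21
Frame 4: OPEN (7+2=9). Cumulative: 30
Frame 5: STRIKE. 10 + next two rolls (5+4) = 19. Cumulative: 49
Frame 6: OPEN (5+4=9). Cumulative: 58
Frame 7: STRIKE. 10 + next two rolls (6+4) = 20. Cumulative: 78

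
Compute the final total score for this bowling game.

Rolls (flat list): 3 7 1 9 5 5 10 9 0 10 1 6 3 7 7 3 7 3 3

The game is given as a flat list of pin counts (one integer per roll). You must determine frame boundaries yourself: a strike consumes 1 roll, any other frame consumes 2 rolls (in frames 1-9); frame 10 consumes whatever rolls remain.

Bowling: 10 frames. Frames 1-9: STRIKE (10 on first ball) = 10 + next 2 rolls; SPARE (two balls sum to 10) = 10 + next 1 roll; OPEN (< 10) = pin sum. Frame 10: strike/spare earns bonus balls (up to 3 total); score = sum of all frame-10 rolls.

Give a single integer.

Frame 1: SPARE (3+7=10). 10 + next roll (1) = 11. Cumulative: 11
Frame 2: SPARE (1+9=10). 10 + next roll (5) = 15. Cumulative: 26
Frame 3: SPARE (5+5=10). 10 + next roll (10) = 20. Cumulative: 46
Frame 4: STRIKE. 10 + next two rolls (9+0) = 19. Cumulative: 65
Frame 5: OPEN (9+0=9). Cumulative: 74
Frame 6: STRIKE. 10 + next two rolls (1+6) = 17. Cumulative: 91
Frame 7: OPEN (1+6=7). Cumulative: 98
Frame 8: SPARE (3+7=10). 10 + next roll (7) = 17. Cumulative: 115
Frame 9: SPARE (7+3=10). 10 + next roll (7) = 17. Cumulative: 132
Frame 10: SPARE. Sum of all frame-10 rolls (7+3+3) = 13. Cumulative: 145

Answer: 145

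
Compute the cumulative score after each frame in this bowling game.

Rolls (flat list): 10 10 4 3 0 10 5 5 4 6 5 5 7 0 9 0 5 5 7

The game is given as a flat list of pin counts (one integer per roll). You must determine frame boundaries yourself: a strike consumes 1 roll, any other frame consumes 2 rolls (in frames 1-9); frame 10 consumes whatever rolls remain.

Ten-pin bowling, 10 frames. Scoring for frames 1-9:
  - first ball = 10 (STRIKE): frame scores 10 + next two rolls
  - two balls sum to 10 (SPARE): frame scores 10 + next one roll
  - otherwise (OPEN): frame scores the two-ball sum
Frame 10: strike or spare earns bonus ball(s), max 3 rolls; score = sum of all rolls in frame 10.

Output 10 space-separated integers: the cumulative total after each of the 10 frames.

Frame 1: STRIKE. 10 + next two rolls (10+4) = 24. Cumulative: 24
Frame 2: STRIKE. 10 + next two rolls (4+3) = 17. Cumulative: 41
Frame 3: OPEN (4+3=7). Cumulative: 48
Frame 4: SPARE (0+10=10). 10 + next roll (5) = 15. Cumulative: 63
Frame 5: SPARE (5+5=10). 10 + next roll (4) = 14. Cumulative: 77
Frame 6: SPARE (4+6=10). 10 + next roll (5) = 15. Cumulative: 92
Frame 7: SPARE (5+5=10). 10 + next roll (7) = 17. Cumulative: 109
Frame 8: OPEN (7+0=7). Cumulative: 116
Frame 9: OPEN (9+0=9). Cumulative: 125
Frame 10: SPARE. Sum of all frame-10 rolls (5+5+7) = 17. Cumulative: 142

Answer: 24 41 48 63 77 92 109 116 125 142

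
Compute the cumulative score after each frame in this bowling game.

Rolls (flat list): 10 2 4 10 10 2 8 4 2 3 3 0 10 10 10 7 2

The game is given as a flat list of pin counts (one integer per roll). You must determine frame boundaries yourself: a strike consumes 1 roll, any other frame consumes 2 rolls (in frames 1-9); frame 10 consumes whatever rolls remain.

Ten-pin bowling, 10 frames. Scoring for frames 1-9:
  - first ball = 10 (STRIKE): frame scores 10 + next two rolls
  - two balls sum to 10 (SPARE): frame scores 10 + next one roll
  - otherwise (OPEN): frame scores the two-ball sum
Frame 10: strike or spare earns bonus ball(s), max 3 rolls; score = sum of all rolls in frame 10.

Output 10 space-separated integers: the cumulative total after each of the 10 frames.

Answer: 16 22 44 64 78 84 90 110 137 156

Derivation:
Frame 1: STRIKE. 10 + next two rolls (2+4) = 16. Cumulative: 16
Frame 2: OPEN (2+4=6). Cumulative: 22
Frame 3: STRIKE. 10 + next two rolls (10+2) = 22. Cumulative: 44
Frame 4: STRIKE. 10 + next two rolls (2+8) = 20. Cumulative: 64
Frame 5: SPARE (2+8=10). 10 + next roll (4) = 14. Cumulative: 78
Frame 6: OPEN (4+2=6). Cumulative: 84
Frame 7: OPEN (3+3=6). Cumulative: 90
Frame 8: SPARE (0+10=10). 10 + next roll (10) = 20. Cumulative: 110
Frame 9: STRIKE. 10 + next two rolls (10+7) = 27. Cumulative: 137
Frame 10: STRIKE. Sum of all frame-10 rolls (10+7+2) = 19. Cumulative: 156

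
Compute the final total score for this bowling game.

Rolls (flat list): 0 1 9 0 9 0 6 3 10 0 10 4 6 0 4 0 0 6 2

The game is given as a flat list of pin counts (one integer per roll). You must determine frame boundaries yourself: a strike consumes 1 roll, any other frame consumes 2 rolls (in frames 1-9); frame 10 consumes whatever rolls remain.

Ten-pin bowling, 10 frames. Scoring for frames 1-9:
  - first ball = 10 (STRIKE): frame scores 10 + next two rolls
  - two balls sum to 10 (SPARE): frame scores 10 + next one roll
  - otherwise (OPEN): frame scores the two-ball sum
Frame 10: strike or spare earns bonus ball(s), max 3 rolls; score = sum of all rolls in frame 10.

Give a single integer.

Answer: 84

Derivation:
Frame 1: OPEN (0+1=1). Cumulative: 1
Frame 2: OPEN (9+0=9). Cumulative: 10
Frame 3: OPEN (9+0=9). Cumulative: 19
Frame 4: OPEN (6+3=9). Cumulative: 28
Frame 5: STRIKE. 10 + next two rolls (0+10) = 20. Cumulative: 48
Frame 6: SPARE (0+10=10). 10 + next roll (4) = 14. Cumulative: 62
Frame 7: SPARE (4+6=10). 10 + next roll (0) = 10. Cumulative: 72
Frame 8: OPEN (0+4=4). Cumulative: 76
Frame 9: OPEN (0+0=0). Cumulative: 76
Frame 10: OPEN. Sum of all frame-10 rolls (6+2) = 8. Cumulative: 84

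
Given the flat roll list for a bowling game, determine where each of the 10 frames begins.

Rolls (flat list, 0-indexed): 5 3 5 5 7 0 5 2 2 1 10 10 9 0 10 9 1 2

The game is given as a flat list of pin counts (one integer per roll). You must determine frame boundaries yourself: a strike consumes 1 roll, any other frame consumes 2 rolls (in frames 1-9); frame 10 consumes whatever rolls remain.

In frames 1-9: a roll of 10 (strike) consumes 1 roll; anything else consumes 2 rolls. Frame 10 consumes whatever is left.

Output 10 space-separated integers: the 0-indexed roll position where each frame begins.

Frame 1 starts at roll index 0: rolls=5,3 (sum=8), consumes 2 rolls
Frame 2 starts at roll index 2: rolls=5,5 (sum=10), consumes 2 rolls
Frame 3 starts at roll index 4: rolls=7,0 (sum=7), consumes 2 rolls
Frame 4 starts at roll index 6: rolls=5,2 (sum=7), consumes 2 rolls
Frame 5 starts at roll index 8: rolls=2,1 (sum=3), consumes 2 rolls
Frame 6 starts at roll index 10: roll=10 (strike), consumes 1 roll
Frame 7 starts at roll index 11: roll=10 (strike), consumes 1 roll
Frame 8 starts at roll index 12: rolls=9,0 (sum=9), consumes 2 rolls
Frame 9 starts at roll index 14: roll=10 (strike), consumes 1 roll
Frame 10 starts at roll index 15: 3 remaining rolls

Answer: 0 2 4 6 8 10 11 12 14 15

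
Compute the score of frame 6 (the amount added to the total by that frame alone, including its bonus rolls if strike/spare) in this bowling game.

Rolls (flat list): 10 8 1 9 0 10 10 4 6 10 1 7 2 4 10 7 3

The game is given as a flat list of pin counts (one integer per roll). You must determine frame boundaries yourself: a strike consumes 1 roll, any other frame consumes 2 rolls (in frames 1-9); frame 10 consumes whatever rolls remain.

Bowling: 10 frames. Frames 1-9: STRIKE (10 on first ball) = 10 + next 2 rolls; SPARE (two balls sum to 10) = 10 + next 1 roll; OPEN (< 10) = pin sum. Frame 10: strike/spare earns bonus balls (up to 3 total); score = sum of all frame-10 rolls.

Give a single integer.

Frame 1: STRIKE. 10 + next two rolls (8+1) = 19. Cumulative: 19
Frame 2: OPEN (8+1=9). Cumulative: 28
Frame 3: OPEN (9+0=9). Cumulative: 37
Frame 4: STRIKE. 10 + next two rolls (10+4) = 24. Cumulative: 61
Frame 5: STRIKE. 10 + next two rolls (4+6) = 20. Cumulative: 81
Frame 6: SPARE (4+6=10). 10 + next roll (10) = 20. Cumulative: 101
Frame 7: STRIKE. 10 + next two rolls (1+7) = 18. Cumulative: 119
Frame 8: OPEN (1+7=8). Cumulative: 127

Answer: 20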